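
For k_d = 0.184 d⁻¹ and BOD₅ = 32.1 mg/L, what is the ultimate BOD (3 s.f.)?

BOD₅ = L₀(1 − e^(−5k_d)) ⇒ L₀ = BOD₅ / (1 − e^(−5×0.184))
= 32.1 / (1 − 0.3985) = 32.1 / 0.6015 = 53.37 mg/L.

L₀ ≈ 53.4 mg/L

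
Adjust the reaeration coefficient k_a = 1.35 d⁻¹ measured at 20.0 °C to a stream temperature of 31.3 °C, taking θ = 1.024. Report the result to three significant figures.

k_a(T₂) = k_a(T₁) · θ^(T₂−T₁) = 1.35 × 1.024^(31.3−20.0)
= 1.35 × 1.024^11.3 = 1.35 × 1.307 = 1.765 d⁻¹.

k_a ≈ 1.76 d⁻¹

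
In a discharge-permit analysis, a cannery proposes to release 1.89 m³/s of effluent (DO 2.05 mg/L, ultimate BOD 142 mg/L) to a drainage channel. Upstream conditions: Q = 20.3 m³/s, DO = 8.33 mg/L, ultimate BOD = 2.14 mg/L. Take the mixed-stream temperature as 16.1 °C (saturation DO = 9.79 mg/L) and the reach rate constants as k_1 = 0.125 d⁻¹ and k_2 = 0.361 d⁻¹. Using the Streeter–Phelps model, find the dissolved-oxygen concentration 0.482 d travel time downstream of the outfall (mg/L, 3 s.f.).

Mixed DO = (20.3×8.33 + 1.89×2.05)/(20.3+1.89) = 173.0/22.19 = 7.795 mg/L.
Mixed L₀ = (20.3×2.14 + 1.89×142)/(22.19) = 311.8/22.19 = 14.05 mg/L.
Initial deficit D₀ = C_s − DO₀ = 9.79 − 7.795 = 1.995 mg/L.
D(0.482) = [0.125×14.05/(0.361−0.125)](e^(−0.125×0.482) − e^(−0.361×0.482)) + 1.995 e^(−0.361×0.482)
= 7.443 × (0.9415 − 0.8403) + 1.995 × 0.8403 = 2.430 mg/L.
DO = 9.79 − 2.430 = 7.360 mg/L.

DO ≈ 7.36 mg/L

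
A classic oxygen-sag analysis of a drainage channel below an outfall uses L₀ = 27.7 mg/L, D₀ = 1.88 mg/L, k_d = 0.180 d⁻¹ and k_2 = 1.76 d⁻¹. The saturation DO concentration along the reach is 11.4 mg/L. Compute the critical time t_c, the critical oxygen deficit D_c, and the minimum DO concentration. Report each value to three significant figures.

t_c ≈ 0.870 d; D_c ≈ 2.42 mg/L; min DO ≈ 8.98 mg/L

At the critical point dD/dt = 0, so k_d L₀ e^(−k_d t) = k_2 D. Substituting D(t) from the Streeter–Phelps equation and solving for t gives
t_c = ln[(k_2/k_d)(1 − D₀(k_2−k_d)/(k_d L₀))] / (k_2−k_d).
Here k_2−k_d = 1.580 d⁻¹ and 1 − D₀(k_2−k_d)/(k_d L₀) = 1 − 1.88×1.580/(0.180×27.7) = 0.4043, so
t_c = ln(9.778 × 0.4043) / 1.580 = 1.374 / 1.580 = 0.8699 d.
L(t_c) = L₀ e^(−k_d t_c) = 27.7 × 0.8551 = 23.69 mg/L, and at the critical point k_2 D_c = k_d L, so D_c = (0.180/1.76) × 23.69 = 2.422 mg/L.
Minimum DO = C_s − D_c = 11.4 − 2.422 = 8.978 mg/L.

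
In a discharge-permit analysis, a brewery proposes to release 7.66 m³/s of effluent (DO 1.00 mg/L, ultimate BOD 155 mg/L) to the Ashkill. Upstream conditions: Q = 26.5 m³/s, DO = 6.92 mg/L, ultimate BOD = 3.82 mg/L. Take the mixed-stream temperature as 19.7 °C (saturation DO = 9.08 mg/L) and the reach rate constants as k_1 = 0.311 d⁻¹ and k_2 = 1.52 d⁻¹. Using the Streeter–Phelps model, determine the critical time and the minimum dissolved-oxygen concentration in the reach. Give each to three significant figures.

Mixed DO = (26.5×6.92 + 7.66×1.00)/(26.5+7.66) = 191.0/34.16 = 5.593 mg/L.
Mixed L₀ = (26.5×3.82 + 7.66×155)/(34.16) = 1289/34.16 = 37.72 mg/L.
Initial deficit D₀ = C_s − DO₀ = 9.08 − 5.593 = 3.487 mg/L.
t_c = (1/1.209) ln[(1.52/0.311)(1 − 3.487×1.209/(0.311×37.72))] = 0.8271 × ln(3.131) = 0.9440 d.
D_c = (0.311/1.52) × 37.72 × e^(−0.311×0.9440) = 0.2046 × 37.72 × 0.7456 = 5.754 mg/L.
Minimum DO = 9.08 − 5.754 = 3.326 mg/L.

t_c ≈ 0.944 d; minimum DO ≈ 3.33 mg/L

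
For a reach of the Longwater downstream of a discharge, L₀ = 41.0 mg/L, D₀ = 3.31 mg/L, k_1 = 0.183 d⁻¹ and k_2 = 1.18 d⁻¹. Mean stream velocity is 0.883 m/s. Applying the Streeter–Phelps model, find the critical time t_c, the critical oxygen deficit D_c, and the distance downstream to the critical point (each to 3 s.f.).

With k_2/k_1 = 6.448 and 1 − D₀(k_2−k_1)/(k_1 L₀) = 0.5602,
t_c = ln(6.448 × 0.5602) / (1.18 − 0.183) = ln(3.612) / 0.9970 = 1.284/0.9970 = 1.288 d.
D_c = (k_1/k_2) L₀ e^(−k_1 t_c) = (0.183/1.18) × 41.0 × e^(−0.183×1.288) = 0.1551 × 41.0 × 0.7900 = 5.023 mg/L.
x_c = v t_c = 0.883 m/s × 1.288 d × 86400 s/d = 98270 m ≈ 98.3 km.

t_c ≈ 1.29 d; D_c ≈ 5.02 mg/L; x_c ≈ 98.3 km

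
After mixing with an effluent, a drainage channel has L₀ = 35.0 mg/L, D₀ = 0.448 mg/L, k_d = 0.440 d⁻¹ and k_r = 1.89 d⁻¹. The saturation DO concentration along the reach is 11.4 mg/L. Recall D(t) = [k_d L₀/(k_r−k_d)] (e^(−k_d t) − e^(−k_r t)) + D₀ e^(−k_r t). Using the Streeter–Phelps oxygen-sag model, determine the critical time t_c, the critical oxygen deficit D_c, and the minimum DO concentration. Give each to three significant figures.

t_c = [1/(k_r−k_d)] ln[(k_r/k_d)(1 − D₀(k_r−k_d)/(k_d L₀))]
= [1/(1.89−0.440)] ln[(1.89/0.440)(1 − 0.448×1.450/(0.440×35.0))]
= (1/1.450) ln[4.295 × 0.9578] = 0.6897 × ln(4.114) = 0.6897 × 1.414 = 0.9755 d.
D_c = (k_d/k_r) L₀ e^(−k_d t_c) = (0.440/1.89) × 35.0 × e^(−0.440×0.9755) = 0.2328 × 35.0 × 0.6510 = 5.305 mg/L.
Minimum DO = C_s − D_c = 11.4 − 5.305 = 6.095 mg/L.

t_c ≈ 0.975 d; D_c ≈ 5.30 mg/L; min DO ≈ 6.10 mg/L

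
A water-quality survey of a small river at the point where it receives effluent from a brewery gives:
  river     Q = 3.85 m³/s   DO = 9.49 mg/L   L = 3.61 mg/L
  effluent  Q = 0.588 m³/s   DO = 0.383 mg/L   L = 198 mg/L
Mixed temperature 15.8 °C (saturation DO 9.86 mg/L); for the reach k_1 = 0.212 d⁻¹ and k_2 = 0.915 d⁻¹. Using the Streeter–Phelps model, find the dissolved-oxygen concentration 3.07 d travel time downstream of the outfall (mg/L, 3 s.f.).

DO ≈ 5.68 mg/L

Mixed DO = (3.85×9.49 + 0.588×0.383)/(3.85+0.588) = 36.76/4.438 = 8.283 mg/L.
Mixed L₀ = (3.85×3.61 + 0.588×198)/(4.438) = 130.3/4.438 = 29.37 mg/L.
Initial deficit D₀ = C_s − DO₀ = 9.86 − 8.283 = 1.577 mg/L.
D(3.07) = [0.212×29.37/(0.915−0.212)](e^(−0.212×3.07) − e^(−0.915×3.07)) + 1.577 e^(−0.915×3.07)
= 8.855 × (0.5216 − 0.06026) + 1.577 × 0.06026 = 4.180 mg/L.
DO = 9.86 − 4.180 = 5.680 mg/L.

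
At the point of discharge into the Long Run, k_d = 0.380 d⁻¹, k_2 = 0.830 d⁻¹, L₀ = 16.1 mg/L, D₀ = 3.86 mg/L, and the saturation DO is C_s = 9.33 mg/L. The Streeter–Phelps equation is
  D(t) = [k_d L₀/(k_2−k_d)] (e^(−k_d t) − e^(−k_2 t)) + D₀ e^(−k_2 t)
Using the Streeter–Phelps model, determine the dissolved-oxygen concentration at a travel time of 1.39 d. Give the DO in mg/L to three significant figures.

DO ≈ 4.38 mg/L

k_d L₀/(k_2−k_d) = 0.380×16.1/(0.830−0.380) = 6.118/0.4500 = 13.60 mg/L.
e^(−k_d t) = e^(−0.380×1.390) = 0.5897; e^(−k_2 t) = e^(−0.830×1.390) = 0.3155.
D = 13.60 × (0.5897 − 0.3155) + 3.86 × 0.3155 = 3.728 + 1.218 = 4.946 mg/L.
DO = C_s − D = 9.33 − 4.946 = 4.384 mg/L.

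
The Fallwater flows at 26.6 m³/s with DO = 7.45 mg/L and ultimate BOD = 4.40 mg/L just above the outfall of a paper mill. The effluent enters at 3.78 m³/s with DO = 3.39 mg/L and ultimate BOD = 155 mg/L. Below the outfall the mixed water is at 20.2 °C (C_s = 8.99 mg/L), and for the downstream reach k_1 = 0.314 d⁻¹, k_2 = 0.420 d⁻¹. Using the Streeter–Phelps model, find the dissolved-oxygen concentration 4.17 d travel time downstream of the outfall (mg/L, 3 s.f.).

DO ≈ 2.02 mg/L

Mixed DO = (26.6×7.45 + 3.78×3.39)/(26.6+3.78) = 211.0/30.38 = 6.945 mg/L.
Mixed L₀ = (26.6×4.40 + 3.78×155)/(30.38) = 702.9/30.38 = 23.14 mg/L.
Initial deficit D₀ = C_s − DO₀ = 8.99 − 6.945 = 2.045 mg/L.
D(4.17) = [0.314×23.14/(0.420−0.314)](e^(−0.314×4.17) − e^(−0.420×4.17)) + 2.045 e^(−0.420×4.17)
= 68.54 × (0.2700 − 0.1735) + 2.045 × 0.1735 = 6.966 mg/L.
DO = 8.99 − 6.966 = 2.024 mg/L.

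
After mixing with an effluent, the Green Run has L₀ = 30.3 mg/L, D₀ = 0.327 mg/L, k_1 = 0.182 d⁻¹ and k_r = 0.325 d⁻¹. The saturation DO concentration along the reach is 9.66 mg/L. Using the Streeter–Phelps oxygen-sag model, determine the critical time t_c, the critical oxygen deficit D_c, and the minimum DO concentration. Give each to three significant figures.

t_c ≈ 4.00 d; D_c ≈ 8.20 mg/L; min DO ≈ 1.46 mg/L

At the critical point dD/dt = 0, so k_1 L₀ e^(−k_1 t) = k_r D. Substituting D(t) from the Streeter–Phelps equation and solving for t gives
t_c = ln[(k_r/k_1)(1 − D₀(k_r−k_1)/(k_1 L₀))] / (k_r−k_1).
Here k_r−k_1 = 0.1430 d⁻¹ and 1 − D₀(k_r−k_1)/(k_1 L₀) = 1 − 0.327×0.1430/(0.182×30.3) = 0.9915, so
t_c = ln(1.786 × 0.9915) / 0.1430 = 0.5713 / 0.1430 = 3.995 d.
L(t_c) = L₀ e^(−k_1 t_c) = 30.3 × 0.4833 = 14.64 mg/L, and at the critical point k_r D_c = k_1 L, so D_c = (0.182/0.325) × 14.64 = 8.201 mg/L.
Minimum DO = C_s − D_c = 9.66 − 8.201 = 1.459 mg/L.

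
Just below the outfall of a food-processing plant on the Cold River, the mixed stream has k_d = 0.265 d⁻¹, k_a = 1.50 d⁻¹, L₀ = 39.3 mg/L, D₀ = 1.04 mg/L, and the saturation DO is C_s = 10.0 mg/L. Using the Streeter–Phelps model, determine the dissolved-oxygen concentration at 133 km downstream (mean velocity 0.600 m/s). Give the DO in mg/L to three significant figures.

DO ≈ 5.88 mg/L

Travel time t = x/v = 133 km / (0.600 m/s) = 133000 m / 0.600 m/s = 221700 s = 2.566 d.
k_d L₀/(k_a−k_d) = 0.265×39.3/(1.50−0.265) = 10.41/1.235 = 8.433 mg/L.
e^(−k_d t) = e^(−0.265×2.566) = 0.5067; e^(−k_a t) = e^(−1.50×2.566) = 0.02131.
D = 8.433 × (0.5067 − 0.02131) + 1.04 × 0.02131 = 4.093 + 0.02217 = 4.115 mg/L.
DO = C_s − D = 10.0 − 4.115 = 5.885 mg/L.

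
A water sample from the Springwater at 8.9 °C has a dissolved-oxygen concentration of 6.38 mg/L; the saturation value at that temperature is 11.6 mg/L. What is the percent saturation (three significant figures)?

% saturation = C/C_s × 100 = 6.38/11.6 × 100 = 55.0 %.

55.0 % saturation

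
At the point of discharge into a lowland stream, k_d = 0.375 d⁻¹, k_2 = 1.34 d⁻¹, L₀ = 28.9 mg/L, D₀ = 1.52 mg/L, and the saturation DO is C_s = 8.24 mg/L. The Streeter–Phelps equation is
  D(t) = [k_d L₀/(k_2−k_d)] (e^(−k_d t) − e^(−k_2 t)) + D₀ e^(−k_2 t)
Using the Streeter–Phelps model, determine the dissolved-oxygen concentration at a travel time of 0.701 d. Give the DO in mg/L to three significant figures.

k_d L₀/(k_2−k_d) = 0.375×28.9/(1.34−0.375) = 10.84/0.9650 = 11.23 mg/L.
e^(−k_d t) = e^(−0.375×0.7010) = 0.7688; e^(−k_2 t) = e^(−1.34×0.7010) = 0.3909.
D = 11.23 × (0.7688 − 0.3909) + 1.52 × 0.3909 = 4.245 + 0.5941 = 4.839 mg/L.
DO = C_s − D = 8.24 − 4.839 = 3.401 mg/L.

DO ≈ 3.40 mg/L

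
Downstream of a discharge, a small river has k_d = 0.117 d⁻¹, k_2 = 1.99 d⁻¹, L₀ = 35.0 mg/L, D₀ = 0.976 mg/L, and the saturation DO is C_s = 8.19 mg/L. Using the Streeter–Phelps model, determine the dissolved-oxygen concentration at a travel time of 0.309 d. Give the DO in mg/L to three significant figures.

DO ≈ 6.74 mg/L

k_d L₀/(k_2−k_d) = 0.117×35.0/(1.99−0.117) = 4.095/1.873 = 2.186 mg/L.
e^(−k_d t) = e^(−0.117×0.3090) = 0.9645; e^(−k_2 t) = e^(−1.99×0.3090) = 0.5407.
D = 2.186 × (0.9645 − 0.5407) + 0.976 × 0.5407 = 0.9266 + 0.5277 = 1.454 mg/L.
DO = C_s − D = 8.19 − 1.454 = 6.736 mg/L.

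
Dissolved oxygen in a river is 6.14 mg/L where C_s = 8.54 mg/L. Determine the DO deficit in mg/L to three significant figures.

D ≈ 2.40 mg/L

D = C_s − C = 8.54 − 6.14 = 2.40 mg/L.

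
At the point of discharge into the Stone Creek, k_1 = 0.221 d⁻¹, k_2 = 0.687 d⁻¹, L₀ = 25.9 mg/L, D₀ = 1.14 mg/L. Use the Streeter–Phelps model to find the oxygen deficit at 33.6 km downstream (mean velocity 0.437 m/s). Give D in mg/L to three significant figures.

Travel time t = x/v = 33.6 km / (0.437 m/s) = 33600 m / 0.437 m/s = 76890 s = 0.8899 d.
k_1 L₀/(k_2−k_1) = 0.221×25.9/(0.687−0.221) = 5.724/0.4660 = 12.28 mg/L.
e^(−k_1 t) = e^(−0.221×0.8899) = 0.8215; e^(−k_2 t) = e^(−0.687×0.8899) = 0.5426.
D = 12.28 × (0.8215 − 0.5426) + 1.14 × 0.5426 = 3.425 + 0.6186 = 4.044 mg/L.

D ≈ 4.04 mg/L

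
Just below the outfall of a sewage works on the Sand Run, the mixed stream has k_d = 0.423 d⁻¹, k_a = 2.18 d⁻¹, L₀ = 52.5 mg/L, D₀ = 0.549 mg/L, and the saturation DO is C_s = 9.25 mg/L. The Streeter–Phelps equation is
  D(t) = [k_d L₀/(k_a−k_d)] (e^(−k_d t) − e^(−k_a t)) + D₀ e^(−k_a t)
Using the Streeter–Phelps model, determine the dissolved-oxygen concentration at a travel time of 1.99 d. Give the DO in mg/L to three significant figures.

k_d L₀/(k_a−k_d) = 0.423×52.5/(2.18−0.423) = 22.21/1.757 = 12.64 mg/L.
e^(−k_d t) = e^(−0.423×1.990) = 0.4309; e^(−k_a t) = e^(−2.18×1.990) = 0.01306.
D = 12.64 × (0.4309 − 0.01306) + 0.549 × 0.01306 = 5.282 + 0.007170 = 5.289 mg/L.
DO = C_s − D = 9.25 − 5.289 = 3.961 mg/L.

DO ≈ 3.96 mg/L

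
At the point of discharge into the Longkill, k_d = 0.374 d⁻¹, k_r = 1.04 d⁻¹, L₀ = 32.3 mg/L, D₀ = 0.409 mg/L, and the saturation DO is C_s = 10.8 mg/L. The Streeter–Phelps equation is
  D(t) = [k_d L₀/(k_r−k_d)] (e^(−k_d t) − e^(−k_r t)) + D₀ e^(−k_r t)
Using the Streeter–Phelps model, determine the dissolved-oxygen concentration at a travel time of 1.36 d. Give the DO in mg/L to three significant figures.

DO ≈ 4.20 mg/L

k_d L₀/(k_r−k_d) = 0.374×32.3/(1.04−0.374) = 12.08/0.6660 = 18.14 mg/L.
e^(−k_d t) = e^(−0.374×1.360) = 0.6013; e^(−k_r t) = e^(−1.04×1.360) = 0.2431.
D = 18.14 × (0.6013 − 0.2431) + 0.409 × 0.2431 = 6.498 + 0.09942 = 6.597 mg/L.
DO = C_s − D = 10.8 − 6.597 = 4.203 mg/L.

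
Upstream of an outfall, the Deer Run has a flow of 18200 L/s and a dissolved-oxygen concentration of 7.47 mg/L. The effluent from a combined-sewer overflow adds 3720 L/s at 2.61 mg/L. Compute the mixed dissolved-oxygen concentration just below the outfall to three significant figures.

6.65 mg/L

Flow-weighted mixing: C = (Q_r C_r + Q_w C_w)/(Q_r + Q_w)
= (18200×7.47 + 3720×2.61)/(18200 + 3720) = 145700/21920 = 6.645 mg/L.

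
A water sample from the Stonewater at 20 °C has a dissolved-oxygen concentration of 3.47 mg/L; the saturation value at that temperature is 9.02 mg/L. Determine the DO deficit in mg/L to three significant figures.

D ≈ 5.55 mg/L

D = C_s − C = 9.02 − 3.47 = 5.55 mg/L.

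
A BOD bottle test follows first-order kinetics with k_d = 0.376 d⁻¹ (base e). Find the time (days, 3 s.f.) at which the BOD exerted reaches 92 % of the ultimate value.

y/L₀ = 1 − e^(−k_d t) = 0.92 ⇒ e^(−k_d t) = 0.0800
t = −ln(0.0800) / 0.376 = 2.526 / 0.376 = 6.717 d.

t ≈ 6.72 d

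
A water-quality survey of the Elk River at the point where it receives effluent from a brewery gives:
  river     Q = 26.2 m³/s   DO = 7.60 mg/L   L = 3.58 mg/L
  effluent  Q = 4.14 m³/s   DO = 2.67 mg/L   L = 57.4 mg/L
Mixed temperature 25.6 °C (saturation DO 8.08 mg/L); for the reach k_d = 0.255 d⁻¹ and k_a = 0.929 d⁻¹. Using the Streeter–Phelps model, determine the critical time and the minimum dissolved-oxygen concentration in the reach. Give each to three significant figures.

Mixed DO = (26.2×7.60 + 4.14×2.67)/(26.2+4.14) = 210.2/30.34 = 6.927 mg/L.
Mixed L₀ = (26.2×3.58 + 4.14×57.4)/(30.34) = 331.4/30.34 = 10.92 mg/L.
Initial deficit D₀ = C_s − DO₀ = 8.08 − 6.927 = 1.153 mg/L.
t_c = (1/0.6740) ln[(0.929/0.255)(1 − 1.153×0.6740/(0.255×10.92))] = 1.484 × ln(2.627) = 1.433 d.
D_c = (0.255/0.929) × 10.92 × e^(−0.255×1.433) = 0.2745 × 10.92 × 0.6939 = 2.081 mg/L.
Minimum DO = 8.08 − 2.081 = 5.999 mg/L.

t_c ≈ 1.43 d; minimum DO ≈ 6.00 mg/L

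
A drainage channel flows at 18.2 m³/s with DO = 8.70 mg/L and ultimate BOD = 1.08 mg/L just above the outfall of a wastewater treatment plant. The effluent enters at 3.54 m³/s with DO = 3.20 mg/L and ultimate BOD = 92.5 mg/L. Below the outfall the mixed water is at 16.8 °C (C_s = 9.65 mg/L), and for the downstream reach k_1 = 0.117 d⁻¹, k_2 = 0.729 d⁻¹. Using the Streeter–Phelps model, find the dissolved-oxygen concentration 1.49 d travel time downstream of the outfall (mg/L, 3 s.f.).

DO ≈ 7.49 mg/L

Mixed DO = (18.2×8.70 + 3.54×3.20)/(18.2+3.54) = 169.7/21.74 = 7.804 mg/L.
Mixed L₀ = (18.2×1.08 + 3.54×92.5)/(21.74) = 347.1/21.74 = 15.97 mg/L.
Initial deficit D₀ = C_s − DO₀ = 9.65 − 7.804 = 1.846 mg/L.
D(1.49) = [0.117×15.97/(0.729−0.117)](e^(−0.117×1.49) − e^(−0.729×1.49)) + 1.846 e^(−0.729×1.49)
= 3.052 × (0.8400 − 0.3375) + 1.846 × 0.3375 = 2.157 mg/L.
DO = 9.65 − 2.157 = 7.493 mg/L.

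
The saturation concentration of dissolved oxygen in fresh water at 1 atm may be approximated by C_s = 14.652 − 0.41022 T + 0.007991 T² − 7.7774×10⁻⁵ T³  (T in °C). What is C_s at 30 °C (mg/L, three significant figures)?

C_s = 14.652 − 0.41022×30 + 0.007991×30² − 7.7774×10⁻⁵×30³ = 7.437 mg/L.

C_s ≈ 7.44 mg/L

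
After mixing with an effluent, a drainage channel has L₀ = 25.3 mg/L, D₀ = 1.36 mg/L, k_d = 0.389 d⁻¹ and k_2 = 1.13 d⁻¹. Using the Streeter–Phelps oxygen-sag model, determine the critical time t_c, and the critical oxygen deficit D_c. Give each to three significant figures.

With k_2/k_d = 2.905 and 1 − D₀(k_2−k_d)/(k_d L₀) = 0.8976,
t_c = ln(2.905 × 0.8976) / (1.13 − 0.389) = ln(2.607) / 0.7410 = 0.9584/0.7410 = 1.293 d.
L(t_c) = L₀ e^(−k_d t_c) = 25.3 × 0.6046 = 15.30 mg/L, and at the critical point k_2 D_c = k_d L, so D_c = (0.389/1.13) × 15.30 = 5.266 mg/L.

t_c ≈ 1.29 d; D_c ≈ 5.27 mg/L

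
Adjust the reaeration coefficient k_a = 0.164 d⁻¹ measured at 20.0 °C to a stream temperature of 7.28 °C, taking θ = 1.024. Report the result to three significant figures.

k_a ≈ 0.121 d⁻¹

k_a(T₂) = k_a(T₁) · θ^(T₂−T₁) = 0.164 × 1.024^(7.28−20.0)
= 0.164 × 1.024^-12.7 = 0.164 × 0.7396 = 0.1213 d⁻¹.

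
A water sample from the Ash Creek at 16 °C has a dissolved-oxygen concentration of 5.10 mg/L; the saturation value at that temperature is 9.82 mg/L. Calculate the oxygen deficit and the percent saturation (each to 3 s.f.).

D ≈ 4.72 mg/L; 51.9 % saturation

D = C_s − C = 9.82 − 5.10 = 4.72 mg/L.
% saturation = 5.10/9.82 × 100 = 51.9 %.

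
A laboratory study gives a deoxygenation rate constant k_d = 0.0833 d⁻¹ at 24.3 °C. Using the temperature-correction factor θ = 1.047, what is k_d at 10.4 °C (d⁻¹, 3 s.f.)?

k_d(T₂) = k_d(T₁) · θ^(T₂−T₁) = 0.0833 × 1.047^(10.4−24.3)
= 0.0833 × 1.047^-13.9 = 0.0833 × 0.5281 = 0.04399 d⁻¹.

k_d ≈ 0.0440 d⁻¹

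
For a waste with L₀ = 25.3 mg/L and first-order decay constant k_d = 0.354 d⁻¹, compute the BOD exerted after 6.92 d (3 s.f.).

y ≈ 23.1 mg/L

y_t = L₀(1 − e^(−k_d t)) = 25.3 × (1 − e^(−0.354×6.92))
= 25.3 × (1 − 0.08632) = 25.3 × 0.9137 = 23.12 mg/L.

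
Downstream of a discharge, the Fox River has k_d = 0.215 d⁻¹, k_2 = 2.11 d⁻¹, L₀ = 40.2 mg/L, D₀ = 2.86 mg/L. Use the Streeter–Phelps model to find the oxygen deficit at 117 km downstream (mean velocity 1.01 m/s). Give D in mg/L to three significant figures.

D ≈ 3.32 mg/L

Travel time t = x/v = 117 km / (1.01 m/s) = 117000 m / 1.01 m/s = 115800 s = 1.341 d.
k_d L₀/(k_2−k_d) = 0.215×40.2/(2.11−0.215) = 8.643/1.895 = 4.561 mg/L.
e^(−k_d t) = e^(−0.215×1.341) = 0.7496; e^(−k_2 t) = e^(−2.11×1.341) = 0.05907.
D = 4.561 × (0.7496 − 0.05907) + 2.86 × 0.05907 = 3.149 + 0.1689 = 3.318 mg/L.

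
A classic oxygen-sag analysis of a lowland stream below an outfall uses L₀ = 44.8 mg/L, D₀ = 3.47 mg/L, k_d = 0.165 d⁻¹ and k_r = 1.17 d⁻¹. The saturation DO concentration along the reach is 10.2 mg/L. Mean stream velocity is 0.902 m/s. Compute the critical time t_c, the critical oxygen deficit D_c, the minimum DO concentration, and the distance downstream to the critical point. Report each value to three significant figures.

At the critical point dD/dt = 0, so k_d L₀ e^(−k_d t) = k_r D. Substituting D(t) from the Streeter–Phelps equation and solving for t gives
t_c = ln[(k_r/k_d)(1 − D₀(k_r−k_d)/(k_d L₀))] / (k_r−k_d).
Here k_r−k_d = 1.005 d⁻¹ and 1 − D₀(k_r−k_d)/(k_d L₀) = 1 − 3.47×1.005/(0.165×44.8) = 0.5282, so
t_c = ln(7.091 × 0.5282) / 1.005 = 1.321 / 1.005 = 1.314 d.
L(t_c) = L₀ e^(−k_d t_c) = 44.8 × 0.8051 = 36.07 mg/L, and at the critical point k_r D_c = k_d L, so D_c = (0.165/1.17) × 36.07 = 5.086 mg/L.
Minimum DO = C_s − D_c = 10.2 − 5.086 = 5.114 mg/L.
x_c = v t_c = 0.902 m/s × 1.314 d × 86400 s/d = 102400 m ≈ 102 km.

t_c ≈ 1.31 d; D_c ≈ 5.09 mg/L; min DO ≈ 5.11 mg/L; x_c ≈ 102 km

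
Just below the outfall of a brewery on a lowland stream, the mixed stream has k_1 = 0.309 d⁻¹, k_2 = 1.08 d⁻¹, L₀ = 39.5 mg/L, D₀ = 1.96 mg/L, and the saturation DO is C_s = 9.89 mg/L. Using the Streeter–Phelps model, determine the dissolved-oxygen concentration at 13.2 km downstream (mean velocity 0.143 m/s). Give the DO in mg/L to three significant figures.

Travel time t = x/v = 13.2 km / (0.143 m/s) = 13200 m / 0.143 m/s = 92310 s = 1.068 d.
k_1 L₀/(k_2−k_1) = 0.309×39.5/(1.08−0.309) = 12.21/0.7710 = 15.83 mg/L.
e^(−k_1 t) = e^(−0.309×1.068) = 0.7188; e^(−k_2 t) = e^(−1.08×1.068) = 0.3154.
D = 15.83 × (0.7188 − 0.3154) + 1.96 × 0.3154 = 6.386 + 0.6182 = 7.005 mg/L.
DO = C_s − D = 9.89 − 7.005 = 2.885 mg/L.

DO ≈ 2.89 mg/L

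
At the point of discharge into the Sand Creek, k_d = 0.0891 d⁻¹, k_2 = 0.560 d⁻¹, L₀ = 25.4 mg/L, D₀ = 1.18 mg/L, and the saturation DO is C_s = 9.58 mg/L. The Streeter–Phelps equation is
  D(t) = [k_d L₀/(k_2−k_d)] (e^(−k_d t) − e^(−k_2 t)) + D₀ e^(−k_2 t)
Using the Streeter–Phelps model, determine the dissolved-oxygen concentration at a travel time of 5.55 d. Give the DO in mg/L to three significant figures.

DO ≈ 6.81 mg/L

k_d L₀/(k_2−k_d) = 0.0891×25.4/(0.560−0.0891) = 2.263/0.4709 = 4.806 mg/L.
e^(−k_d t) = e^(−0.0891×5.550) = 0.6099; e^(−k_2 t) = e^(−0.560×5.550) = 0.04469.
D = 4.806 × (0.6099 − 0.04469) + 1.18 × 0.04469 = 2.716 + 0.05273 = 2.769 mg/L.
DO = C_s − D = 9.58 − 2.769 = 6.811 mg/L.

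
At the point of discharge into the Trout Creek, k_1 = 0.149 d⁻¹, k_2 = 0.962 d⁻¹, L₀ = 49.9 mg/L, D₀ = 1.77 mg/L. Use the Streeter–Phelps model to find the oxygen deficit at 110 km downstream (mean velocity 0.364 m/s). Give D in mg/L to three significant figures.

Travel time t = x/v = 110 km / (0.364 m/s) = 110000 m / 0.364 m/s = 302200 s = 3.498 d.
k_1 L₀/(k_2−k_1) = 0.149×49.9/(0.962−0.149) = 7.435/0.8130 = 9.145 mg/L.
e^(−k_1 t) = e^(−0.149×3.498) = 0.5938; e^(−k_2 t) = e^(−0.962×3.498) = 0.03457.
D = 9.145 × (0.5938 − 0.03457) + 1.77 × 0.03457 = 5.115 + 0.06119 = 5.176 mg/L.

D ≈ 5.18 mg/L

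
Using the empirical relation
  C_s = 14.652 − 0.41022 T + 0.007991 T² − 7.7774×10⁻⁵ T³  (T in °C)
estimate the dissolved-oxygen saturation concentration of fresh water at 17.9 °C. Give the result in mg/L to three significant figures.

C_s ≈ 9.42 mg/L

C_s = 14.652 − 0.41022×17.9 + 0.007991×17.9² − 7.7774×10⁻⁵×17.9³ = 9.423 mg/L.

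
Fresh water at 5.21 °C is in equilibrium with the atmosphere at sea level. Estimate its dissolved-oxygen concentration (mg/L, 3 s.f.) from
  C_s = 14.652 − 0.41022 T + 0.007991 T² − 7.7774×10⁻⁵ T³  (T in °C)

C_s ≈ 12.7 mg/L

C_s = 14.652 − 0.41022×5.21 + 0.007991×5.21² − 7.7774×10⁻⁵×5.21³ = 12.72 mg/L.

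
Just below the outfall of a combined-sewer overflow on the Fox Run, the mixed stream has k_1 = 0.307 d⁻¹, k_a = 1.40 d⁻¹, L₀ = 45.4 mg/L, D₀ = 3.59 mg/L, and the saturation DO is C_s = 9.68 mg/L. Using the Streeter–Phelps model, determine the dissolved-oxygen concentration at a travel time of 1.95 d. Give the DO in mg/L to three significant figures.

DO ≈ 3.27 mg/L

k_1 L₀/(k_a−k_1) = 0.307×45.4/(1.40−0.307) = 13.94/1.093 = 12.75 mg/L.
e^(−k_1 t) = e^(−0.307×1.950) = 0.5496; e^(−k_a t) = e^(−1.40×1.950) = 0.06522.
D = 12.75 × (0.5496 − 0.06522) + 3.59 × 0.06522 = 6.176 + 0.2341 = 6.410 mg/L.
DO = C_s − D = 9.68 − 6.410 = 3.270 mg/L.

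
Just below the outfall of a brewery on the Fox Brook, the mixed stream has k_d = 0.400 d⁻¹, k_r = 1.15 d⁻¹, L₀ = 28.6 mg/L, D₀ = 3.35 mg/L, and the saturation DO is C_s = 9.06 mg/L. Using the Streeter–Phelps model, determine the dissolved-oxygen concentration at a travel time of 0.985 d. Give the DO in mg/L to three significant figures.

DO ≈ 2.61 mg/L

k_d L₀/(k_r−k_d) = 0.400×28.6/(1.15−0.400) = 11.44/0.7500 = 15.25 mg/L.
e^(−k_d t) = e^(−0.400×0.9850) = 0.6744; e^(−k_r t) = e^(−1.15×0.9850) = 0.3221.
D = 15.25 × (0.6744 − 0.3221) + 3.35 × 0.3221 = 5.372 + 1.079 = 6.452 mg/L.
DO = C_s − D = 9.06 − 6.452 = 2.608 mg/L.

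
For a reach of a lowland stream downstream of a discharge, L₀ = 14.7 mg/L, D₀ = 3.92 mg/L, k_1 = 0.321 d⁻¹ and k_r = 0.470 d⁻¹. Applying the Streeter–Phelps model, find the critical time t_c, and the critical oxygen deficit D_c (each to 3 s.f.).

t_c ≈ 1.67 d; D_c ≈ 5.87 mg/L

At the critical point dD/dt = 0, so k_1 L₀ e^(−k_1 t) = k_r D. Substituting D(t) from the Streeter–Phelps equation and solving for t gives
t_c = ln[(k_r/k_1)(1 − D₀(k_r−k_1)/(k_1 L₀))] / (k_r−k_1).
Here k_r−k_1 = 0.1490 d⁻¹ and 1 − D₀(k_r−k_1)/(k_1 L₀) = 1 − 3.92×0.1490/(0.321×14.7) = 0.8762, so
t_c = ln(1.464 × 0.8762) / 0.1490 = 0.2492 / 0.1490 = 1.672 d.
D_c = (k_1/k_r) L₀ e^(−k_1 t_c) = (0.321/0.470) × 14.7 × e^(−0.321×1.672) = 0.6830 × 14.7 × 0.5846 = 5.870 mg/L.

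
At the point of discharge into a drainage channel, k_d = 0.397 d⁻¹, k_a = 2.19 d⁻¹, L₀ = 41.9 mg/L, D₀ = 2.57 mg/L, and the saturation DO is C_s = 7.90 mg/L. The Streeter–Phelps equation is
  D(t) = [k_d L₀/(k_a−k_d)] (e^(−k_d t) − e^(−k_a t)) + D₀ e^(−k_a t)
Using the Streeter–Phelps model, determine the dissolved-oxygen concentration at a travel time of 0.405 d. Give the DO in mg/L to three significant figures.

DO ≈ 2.76 mg/L

k_d L₀/(k_a−k_d) = 0.397×41.9/(2.19−0.397) = 16.63/1.793 = 9.277 mg/L.
e^(−k_d t) = e^(−0.397×0.4050) = 0.8515; e^(−k_a t) = e^(−2.19×0.4050) = 0.4119.
D = 9.277 × (0.8515 − 0.4119) + 2.57 × 0.4119 = 4.078 + 1.059 = 5.137 mg/L.
DO = C_s − D = 7.90 − 5.137 = 2.763 mg/L.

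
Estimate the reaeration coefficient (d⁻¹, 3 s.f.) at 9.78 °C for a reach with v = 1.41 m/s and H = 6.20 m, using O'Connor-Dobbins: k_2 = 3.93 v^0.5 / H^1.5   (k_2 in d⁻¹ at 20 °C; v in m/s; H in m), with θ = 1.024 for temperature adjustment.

k_2 ≈ 0.237 d⁻¹

k_2(20) = 3.93 × 1.41^0.5 / 6.20^1.5 = 3.93 × 1.187 / 15.44 = 0.3023 d⁻¹.
k_2(9.78) = 0.3023 × 1.024^(9.78−20) = 0.3023 × 0.7848 = 0.2372 d⁻¹.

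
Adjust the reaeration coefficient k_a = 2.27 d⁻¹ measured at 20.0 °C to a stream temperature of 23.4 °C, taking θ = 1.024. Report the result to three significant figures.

k_a ≈ 2.46 d⁻¹

k_a(T₂) = k_a(T₁) · θ^(T₂−T₁) = 2.27 × 1.024^(23.4−20.0)
= 2.27 × 1.024^3.40 = 2.27 × 1.084 = 2.461 d⁻¹.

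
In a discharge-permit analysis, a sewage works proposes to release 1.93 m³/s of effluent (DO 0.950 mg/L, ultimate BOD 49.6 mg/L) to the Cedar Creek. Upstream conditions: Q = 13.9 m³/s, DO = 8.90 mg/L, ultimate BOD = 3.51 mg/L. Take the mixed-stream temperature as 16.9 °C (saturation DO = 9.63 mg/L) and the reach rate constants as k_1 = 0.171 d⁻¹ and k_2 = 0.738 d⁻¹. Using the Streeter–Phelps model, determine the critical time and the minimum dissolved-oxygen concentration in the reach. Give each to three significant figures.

Mixed DO = (13.9×8.90 + 1.93×0.950)/(13.9+1.93) = 125.5/15.83 = 7.931 mg/L.
Mixed L₀ = (13.9×3.51 + 1.93×49.6)/(15.83) = 144.5/15.83 = 9.129 mg/L.
Initial deficit D₀ = C_s − DO₀ = 9.63 − 7.931 = 1.699 mg/L.
t_c = (1/0.5670) ln[(0.738/0.171)(1 − 1.699×0.5670/(0.171×9.129))] = 1.764 × ln(1.652) = 0.8855 d.
D_c = (0.171/0.738) × 9.129 × e^(−0.171×0.8855) = 0.2317 × 9.129 × 0.8595 = 1.818 mg/L.
Minimum DO = 9.63 − 1.818 = 7.812 mg/L.

t_c ≈ 0.886 d; minimum DO ≈ 7.81 mg/L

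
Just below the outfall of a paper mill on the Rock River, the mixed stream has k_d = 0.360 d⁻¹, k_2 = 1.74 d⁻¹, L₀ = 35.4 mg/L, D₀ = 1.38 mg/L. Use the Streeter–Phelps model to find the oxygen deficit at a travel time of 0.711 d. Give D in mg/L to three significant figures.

k_d L₀/(k_2−k_d) = 0.360×35.4/(1.74−0.360) = 12.74/1.380 = 9.235 mg/L.
e^(−k_d t) = e^(−0.360×0.7110) = 0.7742; e^(−k_2 t) = e^(−1.74×0.7110) = 0.2902.
D = 9.235 × (0.7742 − 0.2902) + 1.38 × 0.2902 = 4.469 + 0.4005 = 4.870 mg/L.

D ≈ 4.87 mg/L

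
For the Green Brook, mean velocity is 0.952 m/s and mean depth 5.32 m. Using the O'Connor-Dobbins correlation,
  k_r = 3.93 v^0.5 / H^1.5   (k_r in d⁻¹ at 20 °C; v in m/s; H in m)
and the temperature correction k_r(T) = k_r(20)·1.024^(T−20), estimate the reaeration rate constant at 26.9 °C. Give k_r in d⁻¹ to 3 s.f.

k_r(20) = 3.93 × 0.952^0.5 / 5.32^1.5 = 3.93 × 0.9757 / 12.27 = 0.3125 d⁻¹.
k_r(26.9) = 0.3125 × 1.024^(26.9−20) = 0.3125 × 1.178 = 0.3681 d⁻¹.

k_r ≈ 0.368 d⁻¹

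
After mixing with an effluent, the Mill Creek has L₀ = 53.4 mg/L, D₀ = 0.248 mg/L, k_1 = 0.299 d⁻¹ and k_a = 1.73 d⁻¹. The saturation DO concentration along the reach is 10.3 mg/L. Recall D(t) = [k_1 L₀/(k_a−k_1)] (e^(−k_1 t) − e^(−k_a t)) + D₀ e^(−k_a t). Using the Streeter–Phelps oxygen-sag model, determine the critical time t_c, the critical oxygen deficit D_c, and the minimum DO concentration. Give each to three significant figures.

t_c ≈ 1.21 d; D_c ≈ 6.43 mg/L; min DO ≈ 3.87 mg/L

With k_a/k_1 = 5.786 and 1 − D₀(k_a−k_1)/(k_1 L₀) = 0.9778,
t_c = ln(5.786 × 0.9778) / (1.73 − 0.299) = ln(5.657) / 1.431 = 1.733/1.431 = 1.211 d.
L(t_c) = L₀ e^(−k_1 t_c) = 53.4 × 0.6962 = 37.18 mg/L, and at the critical point k_a D_c = k_1 L, so D_c = (0.299/1.73) × 37.18 = 6.426 mg/L.
Minimum DO = C_s − D_c = 10.3 − 6.426 = 3.874 mg/L.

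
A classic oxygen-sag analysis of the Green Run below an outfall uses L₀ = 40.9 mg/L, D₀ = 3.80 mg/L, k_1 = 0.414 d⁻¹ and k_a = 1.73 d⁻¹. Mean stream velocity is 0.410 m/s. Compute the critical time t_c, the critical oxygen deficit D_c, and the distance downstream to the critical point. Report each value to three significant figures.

t_c ≈ 0.821 d; D_c ≈ 6.97 mg/L; x_c ≈ 29.1 km

With k_a/k_1 = 4.179 and 1 − D₀(k_a−k_1)/(k_1 L₀) = 0.7047,
t_c = ln(4.179 × 0.7047) / (1.73 − 0.414) = ln(2.945) / 1.316 = 1.080/1.316 = 0.8207 d.
D_c = (k_1/k_a) L₀ e^(−k_1 t_c) = (0.414/1.73) × 40.9 × e^(−0.414×0.8207) = 0.2393 × 40.9 × 0.7119 = 6.968 mg/L.
x_c = v t_c = 0.410 m/s × 0.8207 d × 86400 s/d = 29070 m ≈ 29.1 km.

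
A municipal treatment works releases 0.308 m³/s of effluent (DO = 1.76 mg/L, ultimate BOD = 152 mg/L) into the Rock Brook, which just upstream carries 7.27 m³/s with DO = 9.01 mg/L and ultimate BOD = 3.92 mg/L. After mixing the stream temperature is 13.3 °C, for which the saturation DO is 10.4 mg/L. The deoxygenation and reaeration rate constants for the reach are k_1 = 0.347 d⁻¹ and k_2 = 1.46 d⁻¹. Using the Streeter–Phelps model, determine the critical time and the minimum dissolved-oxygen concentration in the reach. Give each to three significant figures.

t_c ≈ 0.586 d; minimum DO ≈ 8.47 mg/L

Mixed DO = (7.27×9.01 + 0.308×1.76)/(7.27+0.308) = 66.04/7.578 = 8.715 mg/L.
Mixed L₀ = (7.27×3.92 + 0.308×152)/(7.578) = 75.31/7.578 = 9.939 mg/L.
Initial deficit D₀ = C_s − DO₀ = 10.4 − 8.715 = 1.685 mg/L.
t_c = (1/1.113) ln[(1.46/0.347)(1 − 1.685×1.113/(0.347×9.939))] = 0.8985 × ln(1.920) = 0.5860 d.
D_c = (0.347/1.46) × 9.939 × e^(−0.347×0.5860) = 0.2377 × 9.939 × 0.8160 = 1.927 mg/L.
Minimum DO = 10.4 − 1.927 = 8.473 mg/L.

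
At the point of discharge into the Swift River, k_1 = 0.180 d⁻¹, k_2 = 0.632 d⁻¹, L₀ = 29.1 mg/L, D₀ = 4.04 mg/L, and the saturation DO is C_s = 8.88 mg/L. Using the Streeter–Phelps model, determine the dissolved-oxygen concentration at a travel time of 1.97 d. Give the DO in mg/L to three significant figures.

k_1 L₀/(k_2−k_1) = 0.180×29.1/(0.632−0.180) = 5.238/0.4520 = 11.59 mg/L.
e^(−k_1 t) = e^(−0.180×1.970) = 0.7015; e^(−k_2 t) = e^(−0.632×1.970) = 0.2879.
D = 11.59 × (0.7015 − 0.2879) + 4.04 × 0.2879 = 4.792 + 1.163 = 5.955 mg/L.
DO = C_s − D = 8.88 − 5.955 = 2.925 mg/L.

DO ≈ 2.92 mg/L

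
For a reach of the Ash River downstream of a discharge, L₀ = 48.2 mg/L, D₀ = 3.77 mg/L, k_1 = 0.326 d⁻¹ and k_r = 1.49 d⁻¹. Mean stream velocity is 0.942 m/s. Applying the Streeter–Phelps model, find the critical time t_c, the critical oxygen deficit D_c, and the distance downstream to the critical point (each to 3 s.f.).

With k_r/k_1 = 4.571 and 1 − D₀(k_r−k_1)/(k_1 L₀) = 0.7207,
t_c = ln(4.571 × 0.7207) / (1.49 − 0.326) = ln(3.294) / 1.164 = 1.192/1.164 = 1.024 d.
D_c = (k_1/k_r) L₀ e^(−k_1 t_c) = (0.326/1.49) × 48.2 × e^(−0.326×1.024) = 0.2188 × 48.2 × 0.7161 = 7.552 mg/L.
x_c = v t_c = 0.942 m/s × 1.024 d × 86400 s/d = 83360 m ≈ 83.4 km.

t_c ≈ 1.02 d; D_c ≈ 7.55 mg/L; x_c ≈ 83.4 km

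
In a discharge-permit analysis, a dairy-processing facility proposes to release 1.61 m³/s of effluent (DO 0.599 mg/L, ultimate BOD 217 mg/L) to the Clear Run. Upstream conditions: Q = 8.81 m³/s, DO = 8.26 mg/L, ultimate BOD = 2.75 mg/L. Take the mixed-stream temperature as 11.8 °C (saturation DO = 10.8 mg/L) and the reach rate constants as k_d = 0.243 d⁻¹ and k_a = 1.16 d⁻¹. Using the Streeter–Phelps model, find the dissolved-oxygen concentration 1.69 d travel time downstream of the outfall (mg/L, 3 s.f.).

DO ≈ 5.31 mg/L

Mixed DO = (8.81×8.26 + 1.61×0.599)/(8.81+1.61) = 73.73/10.42 = 7.076 mg/L.
Mixed L₀ = (8.81×2.75 + 1.61×217)/(10.42) = 373.6/10.42 = 35.85 mg/L.
Initial deficit D₀ = C_s − DO₀ = 10.8 − 7.076 = 3.724 mg/L.
D(1.69) = [0.243×35.85/(1.16−0.243)](e^(−0.243×1.69) − e^(−1.16×1.69)) + 3.724 e^(−1.16×1.69)
= 9.501 × (0.6632 − 0.1408) + 3.724 × 0.1408 = 5.488 mg/L.
DO = 10.8 − 5.488 = 5.312 mg/L.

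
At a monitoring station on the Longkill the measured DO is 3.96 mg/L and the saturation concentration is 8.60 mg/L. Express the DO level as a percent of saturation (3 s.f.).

% saturation = C/C_s × 100 = 3.96/8.60 × 100 = 46.0 %.

46.0 % saturation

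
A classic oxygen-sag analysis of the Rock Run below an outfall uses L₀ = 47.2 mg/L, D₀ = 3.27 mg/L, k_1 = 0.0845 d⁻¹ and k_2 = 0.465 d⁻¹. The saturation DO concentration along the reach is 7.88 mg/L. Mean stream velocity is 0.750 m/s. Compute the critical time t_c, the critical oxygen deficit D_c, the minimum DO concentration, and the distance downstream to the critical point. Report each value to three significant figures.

t_c ≈ 3.50 d; D_c ≈ 6.38 mg/L; min DO ≈ 1.50 mg/L; x_c ≈ 227 km

t_c = [1/(k_2−k_1)] ln[(k_2/k_1)(1 − D₀(k_2−k_1)/(k_1 L₀))]
= [1/(0.465−0.0845)] ln[(0.465/0.0845)(1 − 3.27×0.3805/(0.0845×47.2))]
= (1/0.3805) ln[5.503 × 0.6880] = 2.628 × ln(3.786) = 2.628 × 1.331 = 3.499 d.
L(t_c) = L₀ e^(−k_1 t_c) = 47.2 × 0.7440 = 35.12 mg/L, and at the critical point k_2 D_c = k_1 L, so D_c = (0.0845/0.465) × 35.12 = 6.382 mg/L.
Minimum DO = C_s − D_c = 7.88 − 6.382 = 1.498 mg/L.
x_c = v t_c = 0.750 m/s × 3.499 d × 86400 s/d = 226700 m ≈ 227 km.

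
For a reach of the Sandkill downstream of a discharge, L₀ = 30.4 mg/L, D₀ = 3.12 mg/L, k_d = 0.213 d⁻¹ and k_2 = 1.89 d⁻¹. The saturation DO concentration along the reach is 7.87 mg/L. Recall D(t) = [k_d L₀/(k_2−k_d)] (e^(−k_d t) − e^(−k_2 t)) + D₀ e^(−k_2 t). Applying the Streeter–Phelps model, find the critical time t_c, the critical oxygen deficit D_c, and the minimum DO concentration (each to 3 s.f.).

t_c = [1/(k_2−k_d)] ln[(k_2/k_d)(1 − D₀(k_2−k_d)/(k_d L₀))]
= [1/(1.89−0.213)] ln[(1.89/0.213)(1 − 3.12×1.677/(0.213×30.4))]
= (1/1.677) ln[8.873 × 0.1920] = 0.5963 × ln(1.703) = 0.5963 × 0.5326 = 0.3176 d.
L(t_c) = L₀ e^(−k_d t_c) = 30.4 × 0.9346 = 28.41 mg/L, and at the critical point k_2 D_c = k_d L, so D_c = (0.213/1.89) × 28.41 = 3.202 mg/L.
Minimum DO = C_s − D_c = 7.87 − 3.202 = 4.668 mg/L.

t_c ≈ 0.318 d; D_c ≈ 3.20 mg/L; min DO ≈ 4.67 mg/L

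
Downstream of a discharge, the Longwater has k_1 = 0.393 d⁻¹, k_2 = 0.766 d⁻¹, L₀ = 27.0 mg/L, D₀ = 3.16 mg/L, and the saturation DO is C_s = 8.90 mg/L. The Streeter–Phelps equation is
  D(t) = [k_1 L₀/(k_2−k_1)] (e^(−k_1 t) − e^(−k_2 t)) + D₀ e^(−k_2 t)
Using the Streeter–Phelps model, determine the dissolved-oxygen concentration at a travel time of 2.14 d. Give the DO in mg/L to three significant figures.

k_1 L₀/(k_2−k_1) = 0.393×27.0/(0.766−0.393) = 10.61/0.3730 = 28.45 mg/L.
e^(−k_1 t) = e^(−0.393×2.140) = 0.4313; e^(−k_2 t) = e^(−0.766×2.140) = 0.1941.
D = 28.45 × (0.4313 − 0.1941) + 3.16 × 0.1941 = 6.746 + 0.6134 = 7.360 mg/L.
DO = C_s − D = 8.90 − 7.360 = 1.540 mg/L.

DO ≈ 1.54 mg/L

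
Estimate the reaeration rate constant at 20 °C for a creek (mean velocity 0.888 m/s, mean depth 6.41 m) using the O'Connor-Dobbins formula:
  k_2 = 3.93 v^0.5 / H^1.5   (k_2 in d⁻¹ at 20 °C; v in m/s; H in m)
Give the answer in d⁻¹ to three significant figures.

k_2 ≈ 0.228 d⁻¹

k_2 = 3.93 × 0.888^0.5 / 6.41^1.5 = 3.93 × 0.9423 / 16.23 = 0.2282 d⁻¹.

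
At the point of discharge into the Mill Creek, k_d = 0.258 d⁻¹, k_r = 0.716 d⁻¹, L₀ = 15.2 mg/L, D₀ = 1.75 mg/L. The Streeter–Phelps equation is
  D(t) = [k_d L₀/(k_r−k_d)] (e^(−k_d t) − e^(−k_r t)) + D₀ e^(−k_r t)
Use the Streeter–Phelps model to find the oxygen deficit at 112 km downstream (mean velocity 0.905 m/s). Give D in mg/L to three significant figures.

D ≈ 3.47 mg/L

Travel time t = x/v = 112 km / (0.905 m/s) = 112000 m / 0.905 m/s = 123800 s = 1.432 d.
k_d L₀/(k_r−k_d) = 0.258×15.2/(0.716−0.258) = 3.922/0.4580 = 8.562 mg/L.
e^(−k_d t) = e^(−0.258×1.432) = 0.6910; e^(−k_r t) = e^(−0.716×1.432) = 0.3586.
D = 8.562 × (0.6910 − 0.3586) + 1.75 × 0.3586 = 2.847 + 0.6275 = 3.474 mg/L.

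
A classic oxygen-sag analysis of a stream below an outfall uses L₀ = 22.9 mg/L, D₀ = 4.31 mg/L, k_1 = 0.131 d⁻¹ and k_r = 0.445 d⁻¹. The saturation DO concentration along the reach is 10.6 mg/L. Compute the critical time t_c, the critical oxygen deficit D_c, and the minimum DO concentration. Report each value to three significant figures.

At the critical point dD/dt = 0, so k_1 L₀ e^(−k_1 t) = k_r D. Substituting D(t) from the Streeter–Phelps equation and solving for t gives
t_c = ln[(k_r/k_1)(1 − D₀(k_r−k_1)/(k_1 L₀))] / (k_r−k_1).
Here k_r−k_1 = 0.3140 d⁻¹ and 1 − D₀(k_r−k_1)/(k_1 L₀) = 1 − 4.31×0.3140/(0.131×22.9) = 0.5489, so
t_c = ln(3.397 × 0.5489) / 0.3140 = 0.6230 / 0.3140 = 1.984 d.
L(t_c) = L₀ e^(−k_1 t_c) = 22.9 × 0.7711 = 17.66 mg/L, and at the critical point k_r D_c = k_1 L, so D_c = (0.131/0.445) × 17.66 = 5.198 mg/L.
Minimum DO = C_s − D_c = 10.6 − 5.198 = 5.402 mg/L.

t_c ≈ 1.98 d; D_c ≈ 5.20 mg/L; min DO ≈ 5.40 mg/L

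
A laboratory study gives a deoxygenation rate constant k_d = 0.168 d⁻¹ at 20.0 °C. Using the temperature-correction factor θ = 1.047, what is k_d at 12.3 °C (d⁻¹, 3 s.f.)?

k_d(T₂) = k_d(T₁) · θ^(T₂−T₁) = 0.168 × 1.047^(12.3−20.0)
= 0.168 × 1.047^-7.70 = 0.168 × 0.7021 = 0.1180 d⁻¹.

k_d ≈ 0.118 d⁻¹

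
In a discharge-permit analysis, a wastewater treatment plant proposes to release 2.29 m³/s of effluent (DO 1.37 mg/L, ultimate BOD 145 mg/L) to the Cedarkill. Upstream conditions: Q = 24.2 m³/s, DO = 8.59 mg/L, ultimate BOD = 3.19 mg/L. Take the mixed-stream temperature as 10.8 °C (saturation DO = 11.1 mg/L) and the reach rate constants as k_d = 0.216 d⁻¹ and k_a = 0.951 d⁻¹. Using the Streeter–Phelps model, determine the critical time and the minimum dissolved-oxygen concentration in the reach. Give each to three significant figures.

t_c ≈ 0.422 d; minimum DO ≈ 7.90 mg/L

Mixed DO = (24.2×8.59 + 2.29×1.37)/(24.2+2.29) = 211.0/26.49 = 7.966 mg/L.
Mixed L₀ = (24.2×3.19 + 2.29×145)/(26.49) = 409.2/26.49 = 15.45 mg/L.
Initial deficit D₀ = C_s − DO₀ = 11.1 − 7.966 = 3.134 mg/L.
t_c = (1/0.7350) ln[(0.951/0.216)(1 − 3.134×0.7350/(0.216×15.45))] = 1.361 × ln(1.363) = 0.4218 d.
D_c = (0.216/0.951) × 15.45 × e^(−0.216×0.4218) = 0.2271 × 15.45 × 0.9129 = 3.203 mg/L.
Minimum DO = 11.1 − 3.203 = 7.897 mg/L.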